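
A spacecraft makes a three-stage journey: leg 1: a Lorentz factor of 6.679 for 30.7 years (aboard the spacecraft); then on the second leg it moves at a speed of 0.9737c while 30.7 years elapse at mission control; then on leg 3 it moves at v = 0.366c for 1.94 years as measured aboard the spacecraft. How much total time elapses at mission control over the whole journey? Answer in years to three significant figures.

Δt = 238 years

Leg 1: γ = 6.679; Δt_1 = 6.679 × 30.7 = 205.0 years.
Leg 2: 30.7 years is already measured at mission control.
Leg 3: γ = 1/√(1 − 0.366²) = 1/√0.8660 = 1.075; Δt_3 = 1.075 × 1.94 = 2.085 years.
Total: 205.0 + 30.70 + 2.085 years.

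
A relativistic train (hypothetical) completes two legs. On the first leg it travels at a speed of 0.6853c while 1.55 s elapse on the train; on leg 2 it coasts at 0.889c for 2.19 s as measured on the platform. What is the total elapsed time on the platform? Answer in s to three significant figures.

Δt = 4.32 s

Leg 1: γ = 1/√(1 − 0.6853²) = 1/√0.5304 = 1.373; Δt_1 = 1.373 × 1.55 = 2.128 s.
Leg 2: 2.19 s is already measured on the platform.
Total: 2.128 + 2.190 s.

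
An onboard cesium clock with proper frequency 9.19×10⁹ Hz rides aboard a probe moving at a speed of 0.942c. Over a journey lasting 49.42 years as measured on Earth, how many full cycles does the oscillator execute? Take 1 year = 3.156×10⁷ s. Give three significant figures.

N = 4.81×10¹⁸

γ = 1/√(1 − 0.942²) = 1/√0.1126 = 2.980
The oscillator's own cycle count is N = f × τ where τ is the proper time aboard the probe. τ = Δt/γ = 49.42/2.980 = 16.59 years = 5.235×10⁸ s.
N = 9.19×10⁹ × 5.235×10⁸ = 4.811×10¹⁸.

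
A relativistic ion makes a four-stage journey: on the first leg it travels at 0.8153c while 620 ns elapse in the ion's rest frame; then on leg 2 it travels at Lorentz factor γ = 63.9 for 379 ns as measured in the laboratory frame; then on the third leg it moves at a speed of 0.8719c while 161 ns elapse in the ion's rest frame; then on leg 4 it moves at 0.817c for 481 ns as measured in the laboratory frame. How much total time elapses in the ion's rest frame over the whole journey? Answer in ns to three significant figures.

Leg 1: 620 ns is already measured in the ion's rest frame.
Leg 2: γ = 63.9; τ_2 = 379/63.90 = 5.931 ns.
Leg 3: 161 ns is already measured in the ion's rest frame.
Leg 4: γ = 1/√(1 − 0.817²) = 1/√0.3325 = 1.734; τ_4 = 481/1.734 = 277.4 ns.
Total: 620.0 + 5.931 + 161.0 + 277.4 ns.

τ = 1060 ns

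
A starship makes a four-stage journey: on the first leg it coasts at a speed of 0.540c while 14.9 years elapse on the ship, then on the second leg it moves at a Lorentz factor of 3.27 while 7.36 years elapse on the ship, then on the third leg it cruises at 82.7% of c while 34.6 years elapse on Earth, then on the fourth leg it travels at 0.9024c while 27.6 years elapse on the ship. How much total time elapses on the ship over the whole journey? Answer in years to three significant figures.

Leg 1: 14.9 years is already measured on the ship.
Leg 2: 7.36 years is already measured on the ship.
Leg 3: β = 0.827; γ = 1/√(1 − 0.827²) = 1/√0.3161 = 1.779; τ_3 = 34.6/1.779 = 19.45 years.
Leg 4: 27.6 years is already measured on the ship.
Total: 14.90 + 7.360 + 19.45 + 27.60 years.

τ = 69.3 years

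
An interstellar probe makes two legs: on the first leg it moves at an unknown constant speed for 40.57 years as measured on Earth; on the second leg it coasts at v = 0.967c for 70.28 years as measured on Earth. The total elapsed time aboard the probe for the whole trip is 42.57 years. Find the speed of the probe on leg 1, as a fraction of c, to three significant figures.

Leg 1: speed unknown; τ_1 = 40.57/γ_1.
Leg 2: γ = 1/√(1 − 0.967²) = 1/√0.06491 = 3.925; τ_2 = 70.28/3.925 = 17.91 years.
Total proper time: τ_1 + 17.91 = 42.57, so τ_1 = 42.57 − 17.91 = 24.66 years.
γ_1 = 40.57/24.66 = 1.645; β = √(1 − 1/γ²) = √0.6304.

β = 0.794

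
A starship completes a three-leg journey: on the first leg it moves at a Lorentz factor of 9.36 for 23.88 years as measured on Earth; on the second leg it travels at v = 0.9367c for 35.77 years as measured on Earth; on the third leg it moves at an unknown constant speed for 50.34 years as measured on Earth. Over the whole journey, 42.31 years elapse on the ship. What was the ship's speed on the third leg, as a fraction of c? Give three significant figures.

β = 0.841

Leg 1: γ = 9.36; τ_1 = 23.88/9.360 = 2.551 years.
Leg 2: γ = 1/√(1 − 0.9367²) = 1/√0.1226 = 2.856; τ_2 = 35.77/2.856 = 12.52 years.
Leg 3: speed unknown; τ_3 = 50.34/γ_3.
Total proper time: 2.551 + 12.52 + τ_3 = 42.31, so τ_3 = 42.31 − 15.08 = 27.23 years.
γ_3 = 50.34/27.23 = 1.848; β = √(1 − 1/γ²) = √0.7073.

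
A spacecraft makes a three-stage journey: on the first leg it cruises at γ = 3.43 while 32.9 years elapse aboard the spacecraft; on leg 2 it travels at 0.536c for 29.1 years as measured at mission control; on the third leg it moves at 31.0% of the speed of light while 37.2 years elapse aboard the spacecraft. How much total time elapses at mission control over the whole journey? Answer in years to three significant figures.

Δt = 181 years

Leg 1: γ = 3.43; Δt_1 = 3.430 × 32.9 = 112.8 years.
Leg 2: 29.1 years is already measured at mission control.
Leg 3: β = 0.310; γ = 1/√(1 − 0.310²) = 1/√0.9039 = 1.052; Δt_3 = 1.052 × 37.2 = 39.13 years.
Total: 112.8 + 29.10 + 39.13 years.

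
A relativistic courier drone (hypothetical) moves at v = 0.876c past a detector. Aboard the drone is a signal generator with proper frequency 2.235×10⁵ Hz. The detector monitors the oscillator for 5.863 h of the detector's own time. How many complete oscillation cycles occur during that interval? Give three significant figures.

N = 2.28×10⁹

γ = 1/√(1 − 0.876²) = 1/√0.2326 = 2.073
During 5.863 h of lab time, the oscillator's proper time advances by τ = Δt/γ = 5.863/2.073 = 2.828 h = 1.018×10⁴ s.
N = f × τ = 2.235×10⁵ × 1.018×10⁴ = 2.275×10⁹.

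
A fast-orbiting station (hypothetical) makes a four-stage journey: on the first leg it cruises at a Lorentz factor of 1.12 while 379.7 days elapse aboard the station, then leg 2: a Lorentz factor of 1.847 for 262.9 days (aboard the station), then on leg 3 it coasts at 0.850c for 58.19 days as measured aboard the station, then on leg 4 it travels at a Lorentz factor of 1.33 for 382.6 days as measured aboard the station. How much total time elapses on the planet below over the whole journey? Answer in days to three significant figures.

Leg 1: γ = 1.12; Δt_1 = 1.120 × 379.7 = 425.3 days.
Leg 2: γ = 1.847; Δt_2 = 1.847 × 262.9 = 485.6 days.
Leg 3: γ = 1/√(1 − 0.850²) = 1/√0.2775 = 1.898; Δt_3 = 1.898 × 58.19 = 110.5 days.
Leg 4: γ = 1.33; Δt_4 = 1.330 × 382.6 = 508.9 days.
Total: 425.3 + 485.6 + 110.5 + 508.9 days.

Δt = 1530 days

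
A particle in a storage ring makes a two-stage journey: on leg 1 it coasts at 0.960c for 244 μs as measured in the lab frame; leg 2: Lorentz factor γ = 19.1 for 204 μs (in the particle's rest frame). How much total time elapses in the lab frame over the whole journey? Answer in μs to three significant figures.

Leg 1: 244 μs is already measured in the lab frame.
Leg 2: γ = 19.1; Δt_2 = 19.10 × 204 = 3896 μs.
Total: 244.0 + 3896 μs.

Δt = 4140 μs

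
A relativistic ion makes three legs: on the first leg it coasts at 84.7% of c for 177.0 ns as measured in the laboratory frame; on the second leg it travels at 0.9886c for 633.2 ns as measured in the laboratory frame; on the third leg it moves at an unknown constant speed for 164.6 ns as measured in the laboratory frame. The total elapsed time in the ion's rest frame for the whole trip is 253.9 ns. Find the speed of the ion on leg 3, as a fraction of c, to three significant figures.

β = 0.920

Leg 1: β = 0.847; γ = 1/√(1 − 0.847²) = 1/√0.2826 = 1.881; τ_1 = 177.0/1.881 = 94.09 ns.
Leg 2: γ = 1/√(1 − 0.9886²) = 1/√0.02267 = 6.642; τ_2 = 633.2/6.642 = 95.34 ns.
Leg 3: speed unknown; τ_3 = 164.6/γ_3.
Total proper time: 94.09 + 95.34 + τ_3 = 253.9, so τ_3 = 253.9 − 189.4 = 64.47 ns.
γ_3 = 164.6/64.47 = 2.553; β = √(1 − 1/γ²) = √0.8466.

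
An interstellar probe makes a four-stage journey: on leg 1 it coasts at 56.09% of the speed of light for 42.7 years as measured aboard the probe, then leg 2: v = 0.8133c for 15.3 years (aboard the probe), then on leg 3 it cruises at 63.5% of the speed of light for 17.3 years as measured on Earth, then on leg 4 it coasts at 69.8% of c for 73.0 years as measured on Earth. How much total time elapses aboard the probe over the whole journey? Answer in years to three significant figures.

Leg 1: 42.7 years is already measured aboard the probe.
Leg 2: 15.3 years is already measured aboard the probe.
Leg 3: β = 0.635; γ = 1/√(1 − 0.635²) = 1/√0.5968 = 1.294; τ_3 = 17.3/1.294 = 13.36 years.
Leg 4: β = 0.698; γ = 1/√(1 − 0.698²) = 1/√0.5128 = 1.396; τ_4 = 73.0/1.396 = 52.28 years.
Total: 42.70 + 15.30 + 13.36 + 52.28 years.

τ = 124 years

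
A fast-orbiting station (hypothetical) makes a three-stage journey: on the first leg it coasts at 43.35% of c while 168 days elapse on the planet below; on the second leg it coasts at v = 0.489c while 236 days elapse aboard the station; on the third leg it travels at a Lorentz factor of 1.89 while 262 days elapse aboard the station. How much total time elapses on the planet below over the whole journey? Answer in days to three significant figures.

Δt = 934 days

Leg 1: 168 days is already measured on the planet below.
Leg 2: γ = 1/√(1 − 0.489²) = 1/√0.7609 = 1.146; Δt_2 = 1.146 × 236 = 270.6 days.
Leg 3: γ = 1.89; Δt_3 = 1.890 × 262 = 495.2 days.
Total: 168.0 + 270.6 + 495.2 days.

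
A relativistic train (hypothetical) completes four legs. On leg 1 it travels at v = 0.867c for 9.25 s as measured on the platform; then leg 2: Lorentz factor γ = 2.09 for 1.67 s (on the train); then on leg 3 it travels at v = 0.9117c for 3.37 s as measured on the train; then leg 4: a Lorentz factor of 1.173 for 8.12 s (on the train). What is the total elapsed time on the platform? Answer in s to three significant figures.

Δt = 30.5 s

Leg 1: 9.25 s is already measured on the platform.
Leg 2: γ = 2.09; Δt_2 = 2.090 × 1.67 = 3.490 s.
Leg 3: γ = 1/√(1 − 0.9117²) = 1/√0.1688 = 2.434; Δt_3 = 2.434 × 3.37 = 8.202 s.
Leg 4: γ = 1.173; Δt_4 = 1.173 × 8.12 = 9.525 s.
Total: 9.250 + 3.490 + 8.202 + 9.525 s.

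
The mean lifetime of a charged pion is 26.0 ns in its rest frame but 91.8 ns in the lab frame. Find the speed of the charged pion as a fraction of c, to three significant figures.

γ = Δt/τ₀ = 91.8/26.0 = 3.531
β = √(1 − 1/γ²) = √(1 − 0.08022) = √0.9198

v = 0.959c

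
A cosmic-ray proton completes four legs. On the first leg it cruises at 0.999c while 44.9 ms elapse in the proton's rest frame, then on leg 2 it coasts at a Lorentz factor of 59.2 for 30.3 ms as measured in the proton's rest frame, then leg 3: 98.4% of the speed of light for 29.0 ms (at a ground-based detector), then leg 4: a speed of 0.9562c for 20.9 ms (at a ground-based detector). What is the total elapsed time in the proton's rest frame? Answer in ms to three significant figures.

τ = 86.5 ms

Leg 1: 44.9 ms is already measured in the proton's rest frame.
Leg 2: 30.3 ms is already measured in the proton's rest frame.
Leg 3: β = 0.984; γ = 1/√(1 − 0.984²) = 1/√0.03174 = 5.613; τ_3 = 29.0/5.613 = 5.167 ms.
Leg 4: γ = 1/√(1 − 0.9562²) = 1/√0.08568 = 3.416; τ_4 = 20.9/3.416 = 6.118 ms.
Total: 44.90 + 30.30 + 5.167 + 6.118 ms.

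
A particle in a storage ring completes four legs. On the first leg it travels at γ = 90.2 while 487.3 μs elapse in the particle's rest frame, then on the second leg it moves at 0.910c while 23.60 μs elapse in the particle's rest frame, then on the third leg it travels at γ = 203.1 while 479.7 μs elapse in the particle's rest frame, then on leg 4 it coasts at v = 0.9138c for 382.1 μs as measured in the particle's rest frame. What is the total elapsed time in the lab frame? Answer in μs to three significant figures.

Leg 1: γ = 90.2; Δt_1 = 90.20 × 487.3 = 4.395×10⁴ μs.
Leg 2: γ = 1/√(1 − 0.910²) = 1/√0.1719 = 2.412; Δt_2 = 2.412 × 23.60 = 56.92 μs.
Leg 3: γ = 203.1; Δt_3 = 203.1 × 479.7 = 9.743×10⁴ μs.
Leg 4: γ = 1/√(1 − 0.9138²) = 1/√0.1650 = 2.462; Δt_4 = 2.462 × 382.1 = 940.8 μs.
Total: 4.395×10⁴ + 56.92 + 9.743×10⁴ + 940.8 μs.

Δt = 1.42×10⁵ μs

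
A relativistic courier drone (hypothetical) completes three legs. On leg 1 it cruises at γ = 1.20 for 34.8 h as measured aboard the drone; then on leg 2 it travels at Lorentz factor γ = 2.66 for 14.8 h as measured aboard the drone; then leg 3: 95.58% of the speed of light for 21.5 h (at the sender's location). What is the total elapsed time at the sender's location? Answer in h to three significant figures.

Δt = 103 h

Leg 1: γ = 1.20; Δt_1 = 1.200 × 34.8 = 41.76 h.
Leg 2: γ = 2.66; Δt_2 = 2.660 × 14.8 = 39.37 h.
Leg 3: 21.5 h is already measured at the sender's location.
Total: 41.76 + 39.37 + 21.50 h.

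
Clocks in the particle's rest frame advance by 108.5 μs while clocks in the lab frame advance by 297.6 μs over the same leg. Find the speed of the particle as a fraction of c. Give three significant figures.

v = 0.931c

The proper time is measured in the particle's rest frame (both events occur at the particle's location); Δt is measured in the lab frame. γ = Δt/τ = 297.6/108.5 = 2.743.
β = √(1 − 1/γ²) = √(1 − 0.1329) = √0.8671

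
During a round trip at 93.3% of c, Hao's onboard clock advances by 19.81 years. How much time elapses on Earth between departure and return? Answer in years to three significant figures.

β = 0.933; γ = 1/√(1 − 0.933²) = 1/√0.1295 = 2.779
Earth-frame duration is the dilated interval: Δt = γτ = 2.779 × 19.81 years.

Δt = 55.0 years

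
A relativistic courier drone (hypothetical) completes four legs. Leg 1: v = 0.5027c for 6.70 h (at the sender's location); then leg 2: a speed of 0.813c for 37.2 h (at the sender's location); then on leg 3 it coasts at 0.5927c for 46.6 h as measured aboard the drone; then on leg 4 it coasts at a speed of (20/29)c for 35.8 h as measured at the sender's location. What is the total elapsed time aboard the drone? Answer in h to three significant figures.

Leg 1: γ = 1/√(1 − 0.5027²) = 1/√0.7473 = 1.157; τ_1 = 6.70/1.157 = 5.792 h.
Leg 2: γ = 1/√(1 − 0.813²) = 1/√0.3390 = 1.717; τ_2 = 37.2/1.717 = 21.66 h.
Leg 3: 46.6 h is already measured aboard the drone.
Leg 4: γ = 1/√(1 − (20/29)²) = 29/21 ≈ 1.381; τ_4 = 35.8/1.381 = 25.92 h.
Total: 5.792 + 21.66 + 46.60 + 25.92 h.

τ = 100 h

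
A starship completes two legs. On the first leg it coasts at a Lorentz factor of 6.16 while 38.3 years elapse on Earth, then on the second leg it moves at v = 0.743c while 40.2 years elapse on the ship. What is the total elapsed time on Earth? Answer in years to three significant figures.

Δt = 98.4 years

Leg 1: 38.3 years is already measured on Earth.
Leg 2: γ = 1/√(1 − 0.743²) = 1/√0.4480 = 1.494; Δt_2 = 1.494 × 40.2 = 60.06 years.
Total: 38.30 + 60.06 years.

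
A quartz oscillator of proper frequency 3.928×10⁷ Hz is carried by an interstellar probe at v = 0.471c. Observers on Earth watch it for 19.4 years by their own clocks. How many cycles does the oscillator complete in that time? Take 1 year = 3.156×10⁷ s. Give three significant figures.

N = 2.12×10¹⁶

γ = 1/√(1 − 0.471²) = 1/√0.7782 = 1.134
During 19.4 years of lab time, the oscillator's proper time advances by τ = Δt/γ = 19.4/1.134 = 17.11 years = 5.401×10⁸ s.
N = f × τ = 3.928×10⁷ × 5.401×10⁸ = 2.122×10¹⁶.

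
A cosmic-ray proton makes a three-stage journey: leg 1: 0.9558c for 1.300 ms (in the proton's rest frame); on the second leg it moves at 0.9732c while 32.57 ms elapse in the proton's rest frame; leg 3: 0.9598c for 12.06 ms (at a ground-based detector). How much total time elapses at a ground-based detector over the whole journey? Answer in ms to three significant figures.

Δt = 158 ms

Leg 1: γ = 1/√(1 − 0.9558²) = 1/√0.08645 = 3.401; Δt_1 = 3.401 × 1.300 = 4.422 ms.
Leg 2: γ = 1/√(1 − 0.9732²) = 1/√0.05288 = 4.349; Δt_2 = 4.349 × 32.57 = 141.6 ms.
Leg 3: 12.06 ms is already measured at a ground-based detector.
Total: 4.422 + 141.6 + 12.06 ms.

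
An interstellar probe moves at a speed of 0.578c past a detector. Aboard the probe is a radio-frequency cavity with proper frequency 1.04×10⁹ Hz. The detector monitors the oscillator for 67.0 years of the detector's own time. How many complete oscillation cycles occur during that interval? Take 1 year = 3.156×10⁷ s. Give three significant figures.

γ = 1/√(1 − 0.578²) = 1/√0.6659 = 1.225
During 67.0 years of lab time, the oscillator's proper time advances by τ = Δt/γ = 67.0/1.225 = 54.67 years = 1.726×10⁹ s.
N = f × τ = 1.04×10⁹ × 1.726×10⁹ = 1.795×10¹⁸.

N = 1.79×10¹⁸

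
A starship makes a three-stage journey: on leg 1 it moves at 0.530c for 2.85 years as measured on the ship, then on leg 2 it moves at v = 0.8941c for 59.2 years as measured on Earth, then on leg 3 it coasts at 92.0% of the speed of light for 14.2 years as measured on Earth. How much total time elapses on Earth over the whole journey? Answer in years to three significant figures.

Δt = 76.8 years

Leg 1: γ = 1/√(1 − 0.530²) = 1/√0.7191 = 1.179; Δt_1 = 1.179 × 2.85 = 3.361 years.
Leg 2: 59.2 years is already measured on Earth.
Leg 3: 14.2 years is already measured on Earth.
Total: 3.361 + 59.20 + 14.20 years.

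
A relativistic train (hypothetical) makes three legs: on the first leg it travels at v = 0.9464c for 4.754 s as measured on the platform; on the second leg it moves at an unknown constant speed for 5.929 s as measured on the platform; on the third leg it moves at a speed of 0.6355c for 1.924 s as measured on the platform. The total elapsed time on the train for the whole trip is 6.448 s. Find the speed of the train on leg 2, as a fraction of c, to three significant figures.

β = 0.816

Leg 1: γ = 1/√(1 − 0.9464²) = 1/√0.1043 = 3.096; τ_1 = 4.754/3.096 = 1.536 s.
Leg 2: speed unknown; τ_2 = 5.929/γ_2.
Leg 3: γ = 1/√(1 − 0.6355²) = 1/√0.5961 = 1.295; τ_3 = 1.924/1.295 = 1.486 s.
Total proper time: 1.536 + τ_2 + 1.486 = 6.448, so τ_2 = 6.448 − 3.021 = 3.427 s.
γ_2 = 5.929/3.427 = 1.730; β = √(1 − 1/γ²) = √0.6659.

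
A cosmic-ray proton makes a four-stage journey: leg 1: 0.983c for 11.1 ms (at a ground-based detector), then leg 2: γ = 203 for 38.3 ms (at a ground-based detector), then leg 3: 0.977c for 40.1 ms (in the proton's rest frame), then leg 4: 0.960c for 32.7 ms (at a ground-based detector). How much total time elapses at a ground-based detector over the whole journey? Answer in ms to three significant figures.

Leg 1: 11.1 ms is already measured at a ground-based detector.
Leg 2: 38.3 ms is already measured at a ground-based detector.
Leg 3: γ = 1/√(1 − 0.977²) = 1/√0.04547 = 4.690; Δt_3 = 4.690 × 40.1 = 188.1 ms.
Leg 4: 32.7 ms is already measured at a ground-based detector.
Total: 11.10 + 38.30 + 188.1 + 32.70 ms.

Δt = 270 ms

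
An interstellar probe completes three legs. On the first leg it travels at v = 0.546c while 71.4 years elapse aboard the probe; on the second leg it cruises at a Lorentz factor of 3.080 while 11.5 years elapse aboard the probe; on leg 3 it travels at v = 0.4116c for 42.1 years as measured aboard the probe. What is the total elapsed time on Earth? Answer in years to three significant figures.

Leg 1: γ = 1/√(1 − 0.546²) = 1/√0.7019 = 1.194; Δt_1 = 1.194 × 71.4 = 85.22 years.
Leg 2: γ = 3.080; Δt_2 = 3.080 × 11.5 = 35.42 years.
Leg 3: γ = 1/√(1 − 0.4116²) = 1/√0.8306 = 1.097; Δt_3 = 1.097 × 42.1 = 46.19 years.
Total: 85.22 + 35.42 + 46.19 years.

Δt = 167 years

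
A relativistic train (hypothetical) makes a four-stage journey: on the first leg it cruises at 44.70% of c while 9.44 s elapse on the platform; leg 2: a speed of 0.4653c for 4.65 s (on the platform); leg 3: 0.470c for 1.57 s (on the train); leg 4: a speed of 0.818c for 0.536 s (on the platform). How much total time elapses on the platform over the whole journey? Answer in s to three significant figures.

Δt = 16.4 s

Leg 1: 9.44 s is already measured on the platform.
Leg 2: 4.65 s is already measured on the platform.
Leg 3: γ = 1/√(1 − 0.470²) = 1/√0.7791 = 1.133; Δt_3 = 1.133 × 1.57 = 1.779 s.
Leg 4: 0.536 s is already measured on the platform.
Total: 9.440 + 4.650 + 1.779 + 0.5360 s.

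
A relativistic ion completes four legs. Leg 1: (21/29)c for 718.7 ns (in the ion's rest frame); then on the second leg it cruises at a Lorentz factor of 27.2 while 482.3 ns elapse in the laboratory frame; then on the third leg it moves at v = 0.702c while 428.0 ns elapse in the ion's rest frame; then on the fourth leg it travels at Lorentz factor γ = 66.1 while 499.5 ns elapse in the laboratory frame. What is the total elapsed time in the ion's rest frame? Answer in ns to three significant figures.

τ = 1170 ns

Leg 1: 718.7 ns is already measured in the ion's rest frame.
Leg 2: γ = 27.2; τ_2 = 482.3/27.20 = 17.73 ns.
Leg 3: 428.0 ns is already measured in the ion's rest frame.
Leg 4: γ = 66.1; τ_4 = 499.5/66.10 = 7.557 ns.
Total: 718.7 + 17.73 + 428.0 + 7.557 ns.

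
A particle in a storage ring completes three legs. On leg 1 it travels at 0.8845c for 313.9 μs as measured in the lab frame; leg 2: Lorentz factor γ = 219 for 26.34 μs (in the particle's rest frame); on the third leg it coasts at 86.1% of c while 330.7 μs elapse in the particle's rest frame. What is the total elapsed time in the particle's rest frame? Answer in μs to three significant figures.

τ = 503 μs

Leg 1: γ = 1/√(1 − 0.8845²) = 1/√0.2177 = 2.143; τ_1 = 313.9/2.143 = 146.4 μs.
Leg 2: 26.34 μs is already measured in the particle's rest frame.
Leg 3: 330.7 μs is already measured in the particle's rest frame.
Total: 146.4 + 26.34 + 330.7 μs.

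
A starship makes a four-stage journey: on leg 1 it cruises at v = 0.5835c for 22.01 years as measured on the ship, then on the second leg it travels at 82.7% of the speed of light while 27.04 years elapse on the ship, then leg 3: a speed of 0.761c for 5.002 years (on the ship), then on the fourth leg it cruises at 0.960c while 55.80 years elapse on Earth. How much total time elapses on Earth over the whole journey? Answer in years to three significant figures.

Leg 1: γ = 1/√(1 − 0.5835²) = 1/√0.6595 = 1.231; Δt_1 = 1.231 × 22.01 = 27.10 years.
Leg 2: β = 0.827; γ = 1/√(1 − 0.827²) = 1/√0.3161 = 1.779; Δt_2 = 1.779 × 27.04 = 48.10 years.
Leg 3: γ = 1/√(1 − 0.761²) = 1/√0.4209 = 1.541; Δt_3 = 1.541 × 5.002 = 7.710 years.
Leg 4: 55.80 years is already measured on Earth.
Total: 27.10 + 48.10 + 7.710 + 55.80 years.

Δt = 139 years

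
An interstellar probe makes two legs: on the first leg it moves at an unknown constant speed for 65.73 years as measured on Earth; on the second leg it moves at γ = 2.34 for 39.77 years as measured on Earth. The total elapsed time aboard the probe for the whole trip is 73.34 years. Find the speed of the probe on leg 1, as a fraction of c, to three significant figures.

β = 0.515

Leg 1: speed unknown; τ_1 = 65.73/γ_1.
Leg 2: γ = 2.34; τ_2 = 39.77/2.340 = 17.00 years.
Total proper time: τ_1 + 17.00 = 73.34, so τ_1 = 73.34 − 17.00 = 56.34 years.
γ_1 = 65.73/56.34 = 1.167; β = √(1 − 1/γ²) = √0.2652.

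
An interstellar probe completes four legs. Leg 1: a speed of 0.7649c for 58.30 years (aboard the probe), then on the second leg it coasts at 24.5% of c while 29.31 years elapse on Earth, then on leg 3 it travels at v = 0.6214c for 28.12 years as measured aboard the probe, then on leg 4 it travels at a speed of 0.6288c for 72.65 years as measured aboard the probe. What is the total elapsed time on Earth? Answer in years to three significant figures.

Leg 1: γ = 1/√(1 − 0.7649²) = 1/√0.4149 = 1.552; Δt_1 = 1.552 × 58.30 = 90.51 years.
Leg 2: 29.31 years is already measured on Earth.
Leg 3: γ = 1/√(1 − 0.6214²) = 1/√0.6139 = 1.276; Δt_3 = 1.276 × 28.12 = 35.89 years.
Leg 4: γ = 1/√(1 − 0.6288²) = 1/√0.6046 = 1.286; Δt_4 = 1.286 × 72.65 = 93.43 years.
Total: 90.51 + 29.31 + 35.89 + 93.43 years.

Δt = 249 years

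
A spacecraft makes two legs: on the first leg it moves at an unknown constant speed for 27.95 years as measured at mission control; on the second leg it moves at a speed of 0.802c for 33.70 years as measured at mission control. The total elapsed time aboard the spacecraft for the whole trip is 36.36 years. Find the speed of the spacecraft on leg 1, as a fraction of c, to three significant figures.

Leg 1: speed unknown; τ_1 = 27.95/γ_1.
Leg 2: γ = 1/√(1 − 0.802²) = 1/√0.3568 = 1.674; τ_2 = 33.70/1.674 = 20.13 years.
Total proper time: τ_1 + 20.13 = 36.36, so τ_1 = 36.36 − 20.13 = 16.23 years.
γ_1 = 27.95/16.23 = 1.722; β = √(1 − 1/γ²) = √0.6628.

β = 0.814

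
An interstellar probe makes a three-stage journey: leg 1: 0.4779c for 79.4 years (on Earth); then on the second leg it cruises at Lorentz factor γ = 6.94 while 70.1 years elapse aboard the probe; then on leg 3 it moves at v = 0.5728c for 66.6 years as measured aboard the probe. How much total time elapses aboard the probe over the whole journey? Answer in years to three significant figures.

Leg 1: γ = 1/√(1 − 0.4779²) = 1/√0.7716 = 1.138; τ_1 = 79.4/1.138 = 69.75 years.
Leg 2: 70.1 years is already measured aboard the probe.
Leg 3: 66.6 years is already measured aboard the probe.
Total: 69.75 + 70.10 + 66.60 years.

τ = 206 years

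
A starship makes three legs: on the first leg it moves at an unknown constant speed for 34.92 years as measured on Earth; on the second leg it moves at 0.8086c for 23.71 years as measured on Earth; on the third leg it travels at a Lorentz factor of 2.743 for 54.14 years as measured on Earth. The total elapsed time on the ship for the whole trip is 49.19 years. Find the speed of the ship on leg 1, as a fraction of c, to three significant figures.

Leg 1: speed unknown; τ_1 = 34.92/γ_1.
Leg 2: γ = 1/√(1 − 0.8086²) = 1/√0.3462 = 1.700; τ_2 = 23.71/1.700 = 13.95 years.
Leg 3: γ = 2.743; τ_3 = 54.14/2.743 = 19.74 years.
Total proper time: τ_1 + 13.95 + 19.74 = 49.19, so τ_1 = 49.19 − 33.69 = 15.50 years.
γ_1 = 34.92/15.50 = 2.253; β = √(1 − 1/γ²) = √0.8029.

β = 0.896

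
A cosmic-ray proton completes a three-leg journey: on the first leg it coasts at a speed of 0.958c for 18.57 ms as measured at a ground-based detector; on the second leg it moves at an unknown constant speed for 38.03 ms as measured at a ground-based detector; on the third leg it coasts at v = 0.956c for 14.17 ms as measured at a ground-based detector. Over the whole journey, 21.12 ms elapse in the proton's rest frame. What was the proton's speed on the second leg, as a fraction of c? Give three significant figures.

β = 0.952

Leg 1: γ = 1/√(1 − 0.958²) = 1/√0.08224 = 3.487; τ_1 = 18.57/3.487 = 5.325 ms.
Leg 2: speed unknown; τ_2 = 38.03/γ_2.
Leg 3: γ = 1/√(1 − 0.956²) = 1/√0.08606 = 3.409; τ_3 = 14.17/3.409 = 4.157 ms.
Total proper time: 5.325 + τ_2 + 4.157 = 21.12, so τ_2 = 21.12 − 9.482 = 11.64 ms.
γ_2 = 38.03/11.64 = 3.268; β = √(1 − 1/γ²) = √0.9064.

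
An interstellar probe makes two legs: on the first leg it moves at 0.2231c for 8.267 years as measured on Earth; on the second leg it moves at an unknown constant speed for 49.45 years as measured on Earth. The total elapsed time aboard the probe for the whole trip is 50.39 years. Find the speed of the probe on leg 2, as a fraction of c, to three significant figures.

Leg 1: γ = 1/√(1 − 0.2231²) = 1/√0.9502 = 1.026; τ_1 = 8.267/1.026 = 8.059 years.
Leg 2: speed unknown; τ_2 = 49.45/γ_2.
Total proper time: 8.059 + τ_2 = 50.39, so τ_2 = 50.39 − 8.059 = 42.33 years.
γ_2 = 49.45/42.33 = 1.168; β = √(1 − 1/γ²) = √0.2672.

β = 0.517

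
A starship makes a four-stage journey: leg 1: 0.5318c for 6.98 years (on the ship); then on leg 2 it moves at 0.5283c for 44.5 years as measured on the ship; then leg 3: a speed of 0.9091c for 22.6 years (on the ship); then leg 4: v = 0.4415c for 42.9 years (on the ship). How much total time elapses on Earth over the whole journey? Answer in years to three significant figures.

Δt = 163 years

Leg 1: γ = 1/√(1 − 0.5318²) = 1/√0.7172 = 1.181; Δt_1 = 1.181 × 6.98 = 8.242 years.
Leg 2: γ = 1/√(1 − 0.5283²) = 1/√0.7209 = 1.178; Δt_2 = 1.178 × 44.5 = 52.41 years.
Leg 3: γ = 1/√(1 − 0.9091²) = 1/√0.1735 = 2.401; Δt_3 = 2.401 × 22.6 = 54.25 years.
Leg 4: γ = 1/√(1 − 0.4415²) = 1/√0.8051 = 1.115; Δt_4 = 1.115 × 42.9 = 47.81 years.
Total: 8.242 + 52.41 + 54.25 + 47.81 years.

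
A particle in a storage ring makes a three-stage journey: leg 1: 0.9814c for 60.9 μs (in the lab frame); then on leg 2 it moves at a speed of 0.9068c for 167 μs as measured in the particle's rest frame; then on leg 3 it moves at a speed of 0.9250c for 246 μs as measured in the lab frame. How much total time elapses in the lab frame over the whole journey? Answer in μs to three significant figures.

Leg 1: 60.9 μs is already measured in the lab frame.
Leg 2: γ = 1/√(1 − 0.9068²) = 1/√0.1777 = 2.372; Δt_2 = 2.372 × 167 = 396.1 μs.
Leg 3: 246 μs is already measured in the lab frame.
Total: 60.90 + 396.1 + 246.0 μs.

Δt = 703 μs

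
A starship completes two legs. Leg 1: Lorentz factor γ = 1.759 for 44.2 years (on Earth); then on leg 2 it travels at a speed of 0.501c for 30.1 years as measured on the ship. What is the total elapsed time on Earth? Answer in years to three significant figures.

Δt = 79.0 years

Leg 1: 44.2 years is already measured on Earth.
Leg 2: γ = 1/√(1 − 0.501²) = 1/√0.7490 = 1.155; Δt_2 = 1.155 × 30.1 = 34.78 years.
Total: 44.20 + 34.78 years.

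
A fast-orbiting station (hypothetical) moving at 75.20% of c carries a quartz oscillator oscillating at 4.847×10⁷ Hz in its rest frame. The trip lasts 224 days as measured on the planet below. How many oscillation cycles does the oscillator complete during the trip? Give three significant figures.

β = 0.7520; γ = 1/√(1 − 0.7520²) = 1/√0.4345 = 1.517
The oscillator's own cycle count is N = f × τ where τ is the proper time aboard the station. τ = Δt/γ = 224/1.517 = 147.7 days = 1.276×10⁷ s.
N = 4.847×10⁷ × 1.276×10⁷ = 6.183×10¹⁴.

N = 6.18×10¹⁴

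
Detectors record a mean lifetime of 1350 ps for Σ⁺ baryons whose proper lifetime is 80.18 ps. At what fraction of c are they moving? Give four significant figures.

v = 0.9982c

γ = Δt/τ₀ = 1350/80.18 = 16.84
β = √(1 − 1/γ²) = √(1 − 0.003527) = √0.9965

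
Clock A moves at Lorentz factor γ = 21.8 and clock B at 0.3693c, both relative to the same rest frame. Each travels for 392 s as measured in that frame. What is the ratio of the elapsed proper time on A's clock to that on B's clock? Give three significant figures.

A: γ = 21.8. B: γ = 1/√(1 − 0.3693²) = 1/√0.8636 = 1.076.
τ_A/τ_B = γ_B/γ_A = 1.076/21.80 = 0.04936, so τ_A/τ_B = 0.04936.

τ_A/τ_B = 0.0494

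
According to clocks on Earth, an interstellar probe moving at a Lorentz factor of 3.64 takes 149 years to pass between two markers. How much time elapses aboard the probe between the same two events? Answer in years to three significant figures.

γ = 3.64
The interval measured on Earth is the dilated one; the clock aboard the probe measures the proper time τ = Δt/γ = 149/3.640 years.

τ = 40.9 years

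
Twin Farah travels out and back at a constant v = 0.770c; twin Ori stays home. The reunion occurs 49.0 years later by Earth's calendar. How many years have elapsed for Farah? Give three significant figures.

γ = 1/√(1 − 0.770²) = 1/√0.4071 = 1.567
Farah's clock measures proper time along the trip: τ = Δt/γ = 49.0/1.567 years.

τ = 31.3 years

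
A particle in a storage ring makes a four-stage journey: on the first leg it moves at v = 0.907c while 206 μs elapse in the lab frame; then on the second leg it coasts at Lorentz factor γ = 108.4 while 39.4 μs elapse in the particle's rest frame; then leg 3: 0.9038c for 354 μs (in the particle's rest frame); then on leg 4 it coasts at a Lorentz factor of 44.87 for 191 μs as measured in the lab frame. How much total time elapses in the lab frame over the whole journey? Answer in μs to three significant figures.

Δt = 5500 μs

Leg 1: 206 μs is already measured in the lab frame.
Leg 2: γ = 108.4; Δt_2 = 108.4 × 39.4 = 4271 μs.
Leg 3: γ = 1/√(1 − 0.9038²) = 1/√0.1831 = 2.337; Δt_3 = 2.337 × 354 = 827.2 μs.
Leg 4: 191 μs is already measured in the lab frame.
Total: 206.0 + 4271 + 827.2 + 191.0 μs.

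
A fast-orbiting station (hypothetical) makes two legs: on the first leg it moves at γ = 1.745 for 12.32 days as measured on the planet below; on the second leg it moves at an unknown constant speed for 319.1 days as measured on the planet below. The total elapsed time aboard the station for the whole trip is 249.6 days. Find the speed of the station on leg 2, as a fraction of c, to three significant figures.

Leg 1: γ = 1.745; τ_1 = 12.32/1.745 = 7.060 days.
Leg 2: speed unknown; τ_2 = 319.1/γ_2.
Total proper time: 7.060 + τ_2 = 249.6, so τ_2 = 249.6 − 7.060 = 242.5 days.
γ_2 = 319.1/242.5 = 1.316; β = √(1 − 1/γ²) = √0.4223.

β = 0.650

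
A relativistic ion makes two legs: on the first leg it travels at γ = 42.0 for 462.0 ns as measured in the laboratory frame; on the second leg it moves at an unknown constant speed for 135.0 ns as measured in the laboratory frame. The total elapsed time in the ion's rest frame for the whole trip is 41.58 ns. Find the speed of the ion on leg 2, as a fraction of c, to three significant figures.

β = 0.974

Leg 1: γ = 42.0; τ_1 = 462.0/42.00 = 11.00 ns.
Leg 2: speed unknown; τ_2 = 135.0/γ_2.
Total proper time: 11.00 + τ_2 = 41.58, so τ_2 = 41.58 − 11.00 = 30.58 ns.
γ_2 = 135.0/30.58 = 4.415; β = √(1 − 1/γ²) = √0.9487.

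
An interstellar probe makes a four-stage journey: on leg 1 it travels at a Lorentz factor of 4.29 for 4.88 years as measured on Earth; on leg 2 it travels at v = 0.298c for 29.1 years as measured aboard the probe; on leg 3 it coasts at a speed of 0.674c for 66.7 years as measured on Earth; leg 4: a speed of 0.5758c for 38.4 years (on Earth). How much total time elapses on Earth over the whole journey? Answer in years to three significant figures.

Leg 1: 4.88 years is already measured on Earth.
Leg 2: γ = 1/√(1 − 0.298²) = 1/√0.9112 = 1.048; Δt_2 = 1.048 × 29.1 = 30.49 years.
Leg 3: 66.7 years is already measured on Earth.
Leg 4: 38.4 years is already measured on Earth.
Total: 4.880 + 30.49 + 66.70 + 38.40 years.

Δt = 140 years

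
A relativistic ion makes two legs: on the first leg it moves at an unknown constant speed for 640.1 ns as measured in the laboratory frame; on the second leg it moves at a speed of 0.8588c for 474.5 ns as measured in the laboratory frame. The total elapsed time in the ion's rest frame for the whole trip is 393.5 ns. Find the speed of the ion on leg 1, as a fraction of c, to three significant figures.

Leg 1: speed unknown; τ_1 = 640.1/γ_1.
Leg 2: γ = 1/√(1 − 0.8588²) = 1/√0.2625 = 1.952; τ_2 = 474.5/1.952 = 243.1 ns.
Total proper time: τ_1 + 243.1 = 393.5, so τ_1 = 393.5 − 243.1 = 150.4 ns.
γ_1 = 640.1/150.4 = 4.256; β = √(1 − 1/γ²) = √0.9448.

β = 0.972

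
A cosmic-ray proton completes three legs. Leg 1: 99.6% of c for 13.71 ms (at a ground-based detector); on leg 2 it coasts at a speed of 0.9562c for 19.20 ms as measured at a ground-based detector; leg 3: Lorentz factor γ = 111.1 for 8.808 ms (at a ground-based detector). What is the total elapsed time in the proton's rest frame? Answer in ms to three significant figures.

Leg 1: β = 0.996; γ = 1/√(1 − 0.996²) = 1/√0.007984 = 11.19; τ_1 = 13.71/11.19 = 1.225 ms.
Leg 2: γ = 1/√(1 − 0.9562²) = 1/√0.08568 = 3.416; τ_2 = 19.20/3.416 = 5.620 ms.
Leg 3: γ = 111.1; τ_3 = 8.808/111.1 = 0.07928 ms.
Total: 1.225 + 5.620 + 0.07928 ms.

τ = 6.92 ms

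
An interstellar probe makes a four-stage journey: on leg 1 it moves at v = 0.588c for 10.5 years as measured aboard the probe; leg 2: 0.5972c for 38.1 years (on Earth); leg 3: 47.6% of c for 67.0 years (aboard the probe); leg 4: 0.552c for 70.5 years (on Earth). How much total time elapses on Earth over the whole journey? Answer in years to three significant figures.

Leg 1: γ = 1/√(1 − 0.588²) = 1/√0.6543 = 1.236; Δt_1 = 1.236 × 10.5 = 12.98 years.
Leg 2: 38.1 years is already measured on Earth.
Leg 3: β = 0.476; γ = 1/√(1 − 0.476²) = 1/√0.7734 = 1.137; Δt_3 = 1.137 × 67.0 = 76.18 years.
Leg 4: 70.5 years is already measured on Earth.
Total: 12.98 + 38.10 + 76.18 + 70.50 years.

Δt = 198 years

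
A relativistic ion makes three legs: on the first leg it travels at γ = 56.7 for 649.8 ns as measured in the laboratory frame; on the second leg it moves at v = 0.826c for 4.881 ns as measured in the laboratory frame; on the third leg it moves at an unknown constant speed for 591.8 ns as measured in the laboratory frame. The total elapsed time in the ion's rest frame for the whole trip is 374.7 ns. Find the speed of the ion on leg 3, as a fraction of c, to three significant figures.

Leg 1: γ = 56.7; τ_1 = 649.8/56.70 = 11.46 ns.
Leg 2: γ = 1/√(1 − 0.826²) = 1/√0.3177 = 1.774; τ_2 = 4.881/1.774 = 2.751 ns.
Leg 3: speed unknown; τ_3 = 591.8/γ_3.
Total proper time: 11.46 + 2.751 + τ_3 = 374.7, so τ_3 = 374.7 − 14.21 = 360.5 ns.
γ_3 = 591.8/360.5 = 1.642; β = √(1 − 1/γ²) = √0.6289.

β = 0.793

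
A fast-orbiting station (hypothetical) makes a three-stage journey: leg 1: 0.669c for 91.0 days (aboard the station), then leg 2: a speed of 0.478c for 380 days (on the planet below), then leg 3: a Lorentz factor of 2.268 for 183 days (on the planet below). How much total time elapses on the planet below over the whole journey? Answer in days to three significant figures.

Δt = 685 days

Leg 1: γ = 1/√(1 − 0.669²) = 1/√0.5524 = 1.345; Δt_1 = 1.345 × 91.0 = 122.4 days.
Leg 2: 380 days is already measured on the planet below.
Leg 3: 183 days is already measured on the planet below.
Total: 122.4 + 380.0 + 183.0 days.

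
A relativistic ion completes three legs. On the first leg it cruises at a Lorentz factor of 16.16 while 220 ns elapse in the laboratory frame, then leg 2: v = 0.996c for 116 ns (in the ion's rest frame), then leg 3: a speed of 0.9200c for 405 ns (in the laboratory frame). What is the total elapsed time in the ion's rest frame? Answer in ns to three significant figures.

Leg 1: γ = 16.16; τ_1 = 220/16.16 = 13.61 ns.
Leg 2: 116 ns is already measured in the ion's rest frame.
Leg 3: γ = 1/√(1 − 0.9200²) = 1/√0.1536 = 2.552; τ_3 = 405/2.552 = 158.7 ns.
Total: 13.61 + 116.0 + 158.7 ns.

τ = 288 ns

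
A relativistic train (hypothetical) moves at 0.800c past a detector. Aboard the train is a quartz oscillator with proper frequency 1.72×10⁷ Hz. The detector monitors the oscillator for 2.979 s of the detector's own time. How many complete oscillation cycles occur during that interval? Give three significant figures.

N = 3.07×10⁷

γ = 1/√(1 − 0.800²) = 5/3 ≈ 1.667
During 2.979 s of lab time, the oscillator's proper time advances by τ = Δt/γ = 2.979/1.667 = 1.787 s = 1.787×10⁰ s.
N = f × τ = 1.72×10⁷ × 1.787×10⁰ = 3.074×10⁷.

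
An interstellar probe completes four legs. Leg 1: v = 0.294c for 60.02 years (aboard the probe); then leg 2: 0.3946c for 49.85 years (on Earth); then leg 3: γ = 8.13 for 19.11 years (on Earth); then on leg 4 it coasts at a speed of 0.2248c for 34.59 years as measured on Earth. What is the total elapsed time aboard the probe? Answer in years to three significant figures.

τ = 142 years

Leg 1: 60.02 years is already measured aboard the probe.
Leg 2: γ = 1/√(1 − 0.3946²) = 1/√0.8443 = 1.088; τ_2 = 49.85/1.088 = 45.80 years.
Leg 3: γ = 8.13; τ_3 = 19.11/8.130 = 2.351 years.
Leg 4: γ = 1/√(1 − 0.2248²) = 1/√0.9495 = 1.026; τ_4 = 34.59/1.026 = 33.70 years.
Total: 60.02 + 45.80 + 2.351 + 33.70 years.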